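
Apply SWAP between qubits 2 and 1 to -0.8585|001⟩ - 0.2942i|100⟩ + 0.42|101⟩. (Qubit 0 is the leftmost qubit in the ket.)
-0.8585|010⟩ - 0.2942i|100⟩ + 0.42|110⟩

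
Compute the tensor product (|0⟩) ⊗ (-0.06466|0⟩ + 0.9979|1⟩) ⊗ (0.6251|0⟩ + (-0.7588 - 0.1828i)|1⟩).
-0.04042|000⟩ + (0.04906 + 0.01182i)|001⟩ + 0.6238|010⟩ + (-0.7572 - 0.1824i)|011⟩

amp(|b₁b₂…⟩) = product of the factor amplitudes for bits b₁, b₂, …; only kets whose every factor amplitude is nonzero survive.
|000⟩: (1)(-0.06466)(0.6251) = -0.04042
|001⟩: (1)(-0.06466)(-0.7588 - 0.1828i) = (0.04906 + 0.01182i)
|010⟩: (1)(0.9979)(0.6251) = 0.6238
|011⟩: (1)(0.9979)(-0.7588 - 0.1828i) = (-0.7572 - 0.1824i)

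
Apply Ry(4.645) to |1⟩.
-0.7305|0⟩ - 0.6829|1⟩

Ry(4.645) = [[cos(θ/2), −sin(θ/2)], [sin(θ/2), cos(θ/2)]]; θ = 4.645, cos(θ/2) ≈ -0.682884, sin(θ/2) ≈ 0.730527.
With a = amp(|0⟩) = 0 and b = amp(|1⟩) = 1:
new amp(|0⟩) = (-0.682884)·a + (-0.730527)·b = -0.7305
new amp(|1⟩) = (0.730527)·a + (-0.682884)·b = -0.6829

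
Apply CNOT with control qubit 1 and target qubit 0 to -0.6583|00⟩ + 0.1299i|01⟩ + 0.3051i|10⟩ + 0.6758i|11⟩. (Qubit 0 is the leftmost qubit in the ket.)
-0.6583|00⟩ + 0.6758i|01⟩ + 0.3051i|10⟩ + 0.1299i|11⟩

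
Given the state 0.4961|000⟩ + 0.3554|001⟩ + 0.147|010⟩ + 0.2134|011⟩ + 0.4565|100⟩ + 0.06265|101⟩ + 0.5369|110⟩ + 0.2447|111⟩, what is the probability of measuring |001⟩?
0.1263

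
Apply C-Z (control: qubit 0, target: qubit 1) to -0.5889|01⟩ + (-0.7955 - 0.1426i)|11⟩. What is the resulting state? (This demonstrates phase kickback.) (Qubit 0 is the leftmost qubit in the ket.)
-0.5889|01⟩ + (0.7955 + 0.1426i)|11⟩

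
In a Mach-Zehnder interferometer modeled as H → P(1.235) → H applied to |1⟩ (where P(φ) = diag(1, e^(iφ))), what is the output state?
(0.3352 - 0.4721i)|0⟩ + (0.6648 + 0.4721i)|1⟩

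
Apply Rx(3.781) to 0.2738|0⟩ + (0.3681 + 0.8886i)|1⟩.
(0.7575 - 0.3494i)|0⟩ + (-0.1157 - 0.5392i)|1⟩

Rx(3.781) = [[cos(θ/2), −i·sin(θ/2)], [−i·sin(θ/2), cos(θ/2)]]; θ = 3.781, cos(θ/2) ≈ -0.314285, sin(θ/2) ≈ 0.949329.
With a = amp(|0⟩) = 0.2738 and b = amp(|1⟩) = (0.3681 + 0.8886i):
new amp(|0⟩) = (-0.314285)·a + (-0.949329i)·b = (0.7575 - 0.3494i)
new amp(|1⟩) = (-0.949329i)·a + (-0.314285)·b = (-0.1157 - 0.5392i)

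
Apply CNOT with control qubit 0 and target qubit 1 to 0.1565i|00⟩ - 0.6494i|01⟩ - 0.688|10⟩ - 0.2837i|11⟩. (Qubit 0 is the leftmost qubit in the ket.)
0.1565i|00⟩ - 0.6494i|01⟩ - 0.2837i|10⟩ - 0.688|11⟩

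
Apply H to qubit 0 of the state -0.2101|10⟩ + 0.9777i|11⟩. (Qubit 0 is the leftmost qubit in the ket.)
-0.1486|00⟩ + 0.6913i|01⟩ + 0.1486|10⟩ - 0.6913i|11⟩

H on qubit 0 mixes each pair of kets that differ only in qubit 0: amplitudes (a, b) of (|…0…⟩, |…1…⟩) become ((a + b)/√2, (a − b)/√2). Kets absent from the input have amplitude 0.
(|00⟩, |10⟩): (a, b) = (0, -0.2101) → (-0.1486, 0.1486)
(|01⟩, |11⟩): (a, b) = (0, 0.9777i) → (0.6913i, -0.6913i)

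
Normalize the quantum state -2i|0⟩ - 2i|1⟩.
-(1/√2)i|0⟩ - (1/√2)i|1⟩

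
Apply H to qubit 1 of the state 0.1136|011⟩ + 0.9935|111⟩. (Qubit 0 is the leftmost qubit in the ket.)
0.08033|001⟩ - 0.08033|011⟩ + 0.7025|101⟩ - 0.7025|111⟩

H on qubit 1 mixes each pair of kets that differ only in qubit 1: amplitudes (a, b) of (|…0…⟩, |…1…⟩) become ((a + b)/√2, (a − b)/√2). Kets absent from the input have amplitude 0.
(|001⟩, |011⟩): (a, b) = (0, 0.1136) → (0.08033, -0.08033)
(|101⟩, |111⟩): (a, b) = (0, 0.9935) → (0.7025, -0.7025)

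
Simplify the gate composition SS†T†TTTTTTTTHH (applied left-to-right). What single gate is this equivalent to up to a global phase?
T†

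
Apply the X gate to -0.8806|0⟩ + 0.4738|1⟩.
0.4738|0⟩ - 0.8806|1⟩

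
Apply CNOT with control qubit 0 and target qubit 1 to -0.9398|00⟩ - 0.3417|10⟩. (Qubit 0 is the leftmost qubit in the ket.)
-0.9398|00⟩ - 0.3417|11⟩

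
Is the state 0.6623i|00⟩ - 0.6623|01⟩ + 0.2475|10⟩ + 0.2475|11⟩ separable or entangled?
Entangled

Writing the state as a|00⟩ + b|01⟩ + c|10⟩ + d|11⟩, it is a product state iff ad − bc = 0.
Here (a, b, c, d) = (0.6623i, -0.6623, 0.2475, 0.2475): ad − bc = (0.6623i)(0.2475) − (-0.6623)(0.2475) = (0.1639 + 0.1639i) ≠ 0, so the state is entangled.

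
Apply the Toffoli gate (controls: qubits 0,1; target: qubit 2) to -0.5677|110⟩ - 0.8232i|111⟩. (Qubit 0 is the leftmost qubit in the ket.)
-0.8232i|110⟩ - 0.5677|111⟩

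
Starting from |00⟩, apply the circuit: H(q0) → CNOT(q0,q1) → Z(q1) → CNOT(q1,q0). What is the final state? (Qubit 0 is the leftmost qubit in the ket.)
1/√2|00⟩ - 1/√2|01⟩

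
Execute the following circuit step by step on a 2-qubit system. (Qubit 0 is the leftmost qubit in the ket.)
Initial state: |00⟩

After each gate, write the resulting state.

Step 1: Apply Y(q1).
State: i|01⟩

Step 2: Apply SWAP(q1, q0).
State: i|10⟩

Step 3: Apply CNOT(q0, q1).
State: i|11⟩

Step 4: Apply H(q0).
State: (1/√2)i|01⟩ - (1/√2)i|11⟩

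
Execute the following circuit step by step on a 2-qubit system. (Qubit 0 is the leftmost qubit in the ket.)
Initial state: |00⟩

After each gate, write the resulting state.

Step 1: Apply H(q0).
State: 1/√2|00⟩ + 1/√2|10⟩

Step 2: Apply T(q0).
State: 1/√2|00⟩ + (1/2 + (1/2)i)|10⟩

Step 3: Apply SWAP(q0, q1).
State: 1/√2|00⟩ + (1/2 + (1/2)i)|01⟩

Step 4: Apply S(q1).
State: 1/√2|00⟩ + (-1/2 + (1/2)i)|01⟩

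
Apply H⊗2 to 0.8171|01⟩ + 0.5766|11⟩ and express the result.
0.6969|00⟩ - 0.6969|01⟩ + 0.1203|10⟩ - 0.1203|11⟩

H⊗2 gives amp(|y⟩) = (1/2) Σ_x (−1)^(x·y) amp(|x⟩), where x·y is the number of positions in which both x and y have a 1.
|00⟩: (0.8171 + 0.5766)/2 = 0.6969
|01⟩: (-0.8171 - 0.5766)/2 = -0.6969
|10⟩: (0.8171 - 0.5766)/2 = 0.1203
|11⟩: (-0.8171 + 0.5766)/2 = -0.1203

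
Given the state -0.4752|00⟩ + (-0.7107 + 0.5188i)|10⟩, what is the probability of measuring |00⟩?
0.2258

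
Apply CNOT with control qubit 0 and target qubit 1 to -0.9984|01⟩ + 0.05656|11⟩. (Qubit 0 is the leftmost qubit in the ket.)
-0.9984|01⟩ + 0.05656|10⟩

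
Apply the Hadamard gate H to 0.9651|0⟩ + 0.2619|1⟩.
0.8676|0⟩ + 0.4972|1⟩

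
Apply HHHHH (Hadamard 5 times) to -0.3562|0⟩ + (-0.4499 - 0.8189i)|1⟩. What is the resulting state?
(-0.57 - 0.579i)|0⟩ + (0.06626 + 0.579i)|1⟩

H² = I, so H^5 = H: a single Hadamard. With (a, b) = (-0.3562, (-0.4499 - 0.8189i)), H gives ((a + b)/√2, (a − b)/√2) = ((-0.57 - 0.579i), (0.06626 + 0.579i)).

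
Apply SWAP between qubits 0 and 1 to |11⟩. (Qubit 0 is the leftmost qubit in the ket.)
|11⟩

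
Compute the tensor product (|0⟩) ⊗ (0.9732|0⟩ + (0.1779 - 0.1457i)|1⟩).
0.9732|00⟩ + (0.1779 - 0.1457i)|01⟩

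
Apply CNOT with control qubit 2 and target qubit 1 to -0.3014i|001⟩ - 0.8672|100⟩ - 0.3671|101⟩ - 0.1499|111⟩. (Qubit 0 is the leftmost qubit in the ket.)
-0.3014i|011⟩ - 0.8672|100⟩ - 0.1499|101⟩ - 0.3671|111⟩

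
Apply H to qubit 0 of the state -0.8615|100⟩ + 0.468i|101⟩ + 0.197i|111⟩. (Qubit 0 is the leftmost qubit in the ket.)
-0.6092|000⟩ + 0.3309i|001⟩ + 0.1393i|011⟩ + 0.6092|100⟩ - 0.3309i|101⟩ - 0.1393i|111⟩

H on qubit 0 mixes each pair of kets that differ only in qubit 0: amplitudes (a, b) of (|…0…⟩, |…1…⟩) become ((a + b)/√2, (a − b)/√2). Kets absent from the input have amplitude 0.
(|000⟩, |100⟩): (a, b) = (0, -0.8615) → (-0.6092, 0.6092)
(|001⟩, |101⟩): (a, b) = (0, 0.468i) → (0.3309i, -0.3309i)
(|011⟩, |111⟩): (a, b) = (0, 0.197i) → (0.1393i, -0.1393i)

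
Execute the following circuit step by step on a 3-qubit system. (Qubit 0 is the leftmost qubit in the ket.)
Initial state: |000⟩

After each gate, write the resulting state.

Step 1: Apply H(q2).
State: 1/√2|000⟩ + 1/√2|001⟩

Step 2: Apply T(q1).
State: 1/√2|000⟩ + 1/√2|001⟩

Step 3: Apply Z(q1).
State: 1/√2|000⟩ + 1/√2|001⟩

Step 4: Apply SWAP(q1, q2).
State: 1/√2|000⟩ + 1/√2|010⟩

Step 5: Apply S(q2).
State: 1/√2|000⟩ + 1/√2|010⟩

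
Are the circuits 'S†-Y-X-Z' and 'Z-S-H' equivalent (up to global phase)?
No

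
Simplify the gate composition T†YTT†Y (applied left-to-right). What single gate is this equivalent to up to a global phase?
T†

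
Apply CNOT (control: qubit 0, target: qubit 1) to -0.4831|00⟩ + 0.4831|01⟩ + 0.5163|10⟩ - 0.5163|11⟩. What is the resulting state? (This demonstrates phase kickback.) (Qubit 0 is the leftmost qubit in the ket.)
-0.4831|00⟩ + 0.4831|01⟩ - 0.5163|10⟩ + 0.5163|11⟩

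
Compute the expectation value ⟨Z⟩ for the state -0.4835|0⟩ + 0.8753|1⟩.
-0.5324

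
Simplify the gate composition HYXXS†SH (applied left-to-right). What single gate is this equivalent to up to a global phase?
Y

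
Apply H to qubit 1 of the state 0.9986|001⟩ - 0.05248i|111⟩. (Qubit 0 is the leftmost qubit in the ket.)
0.7061|001⟩ + 0.7061|011⟩ - 0.03711i|101⟩ + 0.03711i|111⟩

H on qubit 1 mixes each pair of kets that differ only in qubit 1: amplitudes (a, b) of (|…0…⟩, |…1…⟩) become ((a + b)/√2, (a − b)/√2). Kets absent from the input have amplitude 0.
(|001⟩, |011⟩): (a, b) = (0.9986, 0) → (0.7061, 0.7061)
(|101⟩, |111⟩): (a, b) = (0, -0.05248i) → (-0.03711i, 0.03711i)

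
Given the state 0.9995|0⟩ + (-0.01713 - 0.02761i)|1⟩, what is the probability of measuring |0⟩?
0.999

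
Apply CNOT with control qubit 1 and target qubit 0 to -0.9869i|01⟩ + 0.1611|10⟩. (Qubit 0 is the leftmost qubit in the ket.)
0.1611|10⟩ - 0.9869i|11⟩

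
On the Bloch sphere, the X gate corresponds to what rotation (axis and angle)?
Rotation by π around the x-axis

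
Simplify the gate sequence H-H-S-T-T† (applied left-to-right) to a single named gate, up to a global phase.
S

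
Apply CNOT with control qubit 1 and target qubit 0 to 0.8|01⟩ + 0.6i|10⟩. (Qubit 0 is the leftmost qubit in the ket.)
0.6i|10⟩ + 0.8|11⟩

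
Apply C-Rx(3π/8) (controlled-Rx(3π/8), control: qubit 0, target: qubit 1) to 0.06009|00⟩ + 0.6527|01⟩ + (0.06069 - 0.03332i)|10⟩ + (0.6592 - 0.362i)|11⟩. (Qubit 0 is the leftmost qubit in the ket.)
0.06009|00⟩ + 0.6527|01⟩ + (-0.1507 - 0.3939i)|10⟩ + (0.5296 - 0.3347i)|11⟩

C-Rx(3π/8) leaves the control-|0⟩ kets |00⟩, |01⟩ unchanged and applies Rx(3π/8) to qubit 1 on the control-|1⟩ pair (|10⟩, |11⟩).
Rx(3π/8) = [[cos(θ/2), −i·sin(θ/2)], [−i·sin(θ/2), cos(θ/2)]]; θ = 3π/8, cos(θ/2) ≈ 0.83147, sin(θ/2) ≈ 0.55557.
With a = amp(|10⟩) = (0.06069 - 0.03332i) and b = amp(|11⟩) = (0.6592 - 0.362i):
new amp(|10⟩) = (0.83147)·a + (-0.55557i)·b = (-0.1507 - 0.3939i)
new amp(|11⟩) = (-0.55557i)·a + (0.83147)·b = (0.5296 - 0.3347i)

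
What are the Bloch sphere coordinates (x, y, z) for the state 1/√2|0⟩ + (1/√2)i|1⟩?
(0, 1, 0)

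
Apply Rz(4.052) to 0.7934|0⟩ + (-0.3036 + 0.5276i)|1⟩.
(-0.3488 - 0.7126i)|0⟩ + (-0.3404 - 0.5046i)|1⟩

Rz(4.052) = [[e^(−iθ/2), 0], [0, e^(iθ/2)]] with e^(±iθ/2) = cos(θ/2) ± i·sin(θ/2); θ = 4.052, cos(θ/2) ≈ -0.439645, sin(θ/2) ≈ 0.898172.
With a = amp(|0⟩) = 0.7934 and b = amp(|1⟩) = (-0.3036 + 0.5276i):
new amp(|0⟩) = (-0.439645 - 0.898172i)·a = (-0.3488 - 0.7126i)
new amp(|1⟩) = (-0.439645 + 0.898172i)·b = (-0.3404 - 0.5046i)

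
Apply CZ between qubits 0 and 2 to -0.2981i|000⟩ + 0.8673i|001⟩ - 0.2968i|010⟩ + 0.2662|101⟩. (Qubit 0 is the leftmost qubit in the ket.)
-0.2981i|000⟩ + 0.8673i|001⟩ - 0.2968i|010⟩ - 0.2662|101⟩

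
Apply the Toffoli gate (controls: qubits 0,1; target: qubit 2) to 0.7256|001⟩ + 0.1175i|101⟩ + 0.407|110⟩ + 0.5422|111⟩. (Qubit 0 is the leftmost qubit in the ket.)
0.7256|001⟩ + 0.1175i|101⟩ + 0.5422|110⟩ + 0.407|111⟩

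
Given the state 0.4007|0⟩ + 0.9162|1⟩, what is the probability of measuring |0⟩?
0.1606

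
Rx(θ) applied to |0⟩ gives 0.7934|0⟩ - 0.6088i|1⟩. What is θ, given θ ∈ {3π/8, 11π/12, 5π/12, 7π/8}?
5π/12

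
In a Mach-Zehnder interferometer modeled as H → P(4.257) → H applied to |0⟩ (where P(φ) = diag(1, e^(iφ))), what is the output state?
(0.2801 - 0.449i)|0⟩ + (0.7199 + 0.449i)|1⟩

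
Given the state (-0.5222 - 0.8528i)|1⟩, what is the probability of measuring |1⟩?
1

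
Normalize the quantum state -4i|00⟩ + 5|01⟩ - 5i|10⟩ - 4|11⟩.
-0.4417i|00⟩ + 0.5522|01⟩ - 0.5522i|10⟩ - 0.4417|11⟩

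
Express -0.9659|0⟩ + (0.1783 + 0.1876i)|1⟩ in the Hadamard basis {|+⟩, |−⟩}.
(-0.5569 + 0.1327i)|+⟩ + (-0.8091 - 0.1327i)|−⟩

With |ψ⟩ = α|0⟩ + β|1⟩, the Hadamard-basis coefficients are ⟨+|ψ⟩ = (α + β)/√2 and ⟨−|ψ⟩ = (α − β)/√2.
Here α = -0.9659, β = (0.1783 + 0.1876i): (α + β)/√2 = (-0.5569 + 0.1327i), (α − β)/√2 = (-0.8091 - 0.1327i).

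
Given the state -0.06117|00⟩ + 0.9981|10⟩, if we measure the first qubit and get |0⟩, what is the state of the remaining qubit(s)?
-|0⟩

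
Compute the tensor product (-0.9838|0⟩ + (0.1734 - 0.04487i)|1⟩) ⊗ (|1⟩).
-0.9838|01⟩ + (0.1734 - 0.04487i)|11⟩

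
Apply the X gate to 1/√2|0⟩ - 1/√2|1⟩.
-1/√2|0⟩ + 1/√2|1⟩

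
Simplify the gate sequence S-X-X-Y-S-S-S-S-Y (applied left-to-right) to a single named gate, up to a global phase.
S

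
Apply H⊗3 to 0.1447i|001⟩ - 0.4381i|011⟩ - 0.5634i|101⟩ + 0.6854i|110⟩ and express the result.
-0.0606i|000⟩ + 0.5453i|001⟩ - 0.2355i|010⟩ - 0.2492i|011⟩ - 0.1469i|100⟩ - 0.3378i|101⟩ + 0.6476i|110⟩ - 0.1629i|111⟩

H⊗3 gives amp(|y⟩) = (1/2√2) Σ_x (−1)^(x·y) amp(|x⟩), where x·y is the number of positions in which both x and y have a 1.
|000⟩: (0.1447i - 0.4381i - 0.5634i + 0.6854i)/(2√2) = -0.0606i
|001⟩: (-0.1447i + 0.4381i + 0.5634i + 0.6854i)/(2√2) = 0.5453i
|010⟩: (0.1447i + 0.4381i - 0.5634i - 0.6854i)/(2√2) = -0.2355i
|011⟩: (-0.1447i - 0.4381i + 0.5634i - 0.6854i)/(2√2) = -0.2492i
|100⟩: (0.1447i - 0.4381i + 0.5634i - 0.6854i)/(2√2) = -0.1469i
|101⟩: (-0.1447i + 0.4381i - 0.5634i - 0.6854i)/(2√2) = -0.3378i
|110⟩: (0.1447i + 0.4381i + 0.5634i + 0.6854i)/(2√2) = 0.6476i
|111⟩: (-0.1447i - 0.4381i - 0.5634i + 0.6854i)/(2√2) = -0.1629i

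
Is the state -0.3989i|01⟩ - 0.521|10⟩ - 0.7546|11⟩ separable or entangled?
Entangled

Writing the state as a|00⟩ + b|01⟩ + c|10⟩ + d|11⟩, it is a product state iff ad − bc = 0.
Here (a, b, c, d) = (0, -0.3989i, -0.521, -0.7546): ad − bc = (0)(-0.7546) − (-0.3989i)(-0.521) = -0.2078i ≠ 0, so the state is entangled.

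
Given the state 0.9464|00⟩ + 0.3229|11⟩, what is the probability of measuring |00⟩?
0.8957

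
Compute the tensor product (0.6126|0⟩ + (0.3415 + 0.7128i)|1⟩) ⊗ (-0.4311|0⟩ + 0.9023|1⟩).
-0.2641|00⟩ + 0.5527|01⟩ + (-0.1472 - 0.3073i)|10⟩ + (0.3081 + 0.6432i)|11⟩

amp(|b₁b₂…⟩) = product of the factor amplitudes for bits b₁, b₂, …; only kets whose every factor amplitude is nonzero survive.
|00⟩: (0.6126)(-0.4311) = -0.2641
|01⟩: (0.6126)(0.9023) = 0.5527
|10⟩: (0.3415 + 0.7128i)(-0.4311) = (-0.1472 - 0.3073i)
|11⟩: (0.3415 + 0.7128i)(0.9023) = (0.3081 + 0.6432i)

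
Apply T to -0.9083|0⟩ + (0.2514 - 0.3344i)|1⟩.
-0.9083|0⟩ + (0.4142 - 0.05869i)|1⟩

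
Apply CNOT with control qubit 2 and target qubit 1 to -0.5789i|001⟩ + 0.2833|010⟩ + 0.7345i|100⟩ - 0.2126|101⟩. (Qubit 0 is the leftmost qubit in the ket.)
0.2833|010⟩ - 0.5789i|011⟩ + 0.7345i|100⟩ - 0.2126|111⟩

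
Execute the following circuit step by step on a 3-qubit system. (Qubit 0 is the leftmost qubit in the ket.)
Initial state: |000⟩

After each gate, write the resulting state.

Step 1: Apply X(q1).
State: |010⟩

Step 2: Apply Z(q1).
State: -|010⟩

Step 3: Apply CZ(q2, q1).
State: -|010⟩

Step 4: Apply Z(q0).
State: -|010⟩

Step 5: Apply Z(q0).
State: -|010⟩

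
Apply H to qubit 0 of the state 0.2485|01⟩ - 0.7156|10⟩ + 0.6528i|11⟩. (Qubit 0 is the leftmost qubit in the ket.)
-0.506|00⟩ + (0.1757 + 0.4616i)|01⟩ + 0.506|10⟩ + (0.1757 - 0.4616i)|11⟩

H on qubit 0 mixes each pair of kets that differ only in qubit 0: amplitudes (a, b) of (|…0…⟩, |…1…⟩) become ((a + b)/√2, (a − b)/√2). Kets absent from the input have amplitude 0.
(|00⟩, |10⟩): (a, b) = (0, -0.7156) → (-0.506, 0.506)
(|01⟩, |11⟩): (a, b) = (0.2485, 0.6528i) → ((0.1757 + 0.4616i), (0.1757 - 0.4616i))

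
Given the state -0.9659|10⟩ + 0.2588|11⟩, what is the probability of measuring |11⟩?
0.06698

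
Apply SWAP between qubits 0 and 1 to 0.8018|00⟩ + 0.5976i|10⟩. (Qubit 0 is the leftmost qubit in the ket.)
0.8018|00⟩ + 0.5976i|01⟩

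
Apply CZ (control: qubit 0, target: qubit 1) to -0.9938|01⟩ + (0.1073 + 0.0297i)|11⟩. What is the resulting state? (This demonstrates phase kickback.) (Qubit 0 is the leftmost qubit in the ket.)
-0.9938|01⟩ + (-0.1073 - 0.0297i)|11⟩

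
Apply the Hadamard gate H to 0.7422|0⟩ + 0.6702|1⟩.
0.9987|0⟩ + 0.05091|1⟩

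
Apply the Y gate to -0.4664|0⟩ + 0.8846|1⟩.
-0.8846i|0⟩ - 0.4664i|1⟩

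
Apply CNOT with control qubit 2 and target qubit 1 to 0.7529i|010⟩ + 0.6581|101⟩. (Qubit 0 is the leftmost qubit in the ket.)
0.7529i|010⟩ + 0.6581|111⟩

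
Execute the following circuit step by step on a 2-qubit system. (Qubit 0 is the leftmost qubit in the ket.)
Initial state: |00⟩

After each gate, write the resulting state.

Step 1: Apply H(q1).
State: 1/√2|00⟩ + 1/√2|01⟩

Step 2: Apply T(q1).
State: 1/√2|00⟩ + (1/2 + (1/2)i)|01⟩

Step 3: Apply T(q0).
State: 1/√2|00⟩ + (1/2 + (1/2)i)|01⟩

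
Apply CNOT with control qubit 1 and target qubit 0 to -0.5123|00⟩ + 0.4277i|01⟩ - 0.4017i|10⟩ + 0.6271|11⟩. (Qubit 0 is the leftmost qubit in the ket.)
-0.5123|00⟩ + 0.6271|01⟩ - 0.4017i|10⟩ + 0.4277i|11⟩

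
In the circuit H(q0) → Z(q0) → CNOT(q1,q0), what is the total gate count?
3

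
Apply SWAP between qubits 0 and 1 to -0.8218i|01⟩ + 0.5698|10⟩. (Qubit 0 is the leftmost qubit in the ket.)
0.5698|01⟩ - 0.8218i|10⟩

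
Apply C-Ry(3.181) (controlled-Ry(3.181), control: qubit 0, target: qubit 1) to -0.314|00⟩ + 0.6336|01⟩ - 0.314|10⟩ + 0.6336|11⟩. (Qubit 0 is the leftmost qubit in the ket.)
-0.314|00⟩ + 0.6336|01⟩ - 0.6273|10⟩ - 0.3264|11⟩

C-Ry(3.181) leaves the control-|0⟩ kets |00⟩, |01⟩ unchanged and applies Ry(3.181) to qubit 1 on the control-|1⟩ pair (|10⟩, |11⟩).
Ry(3.181) = [[cos(θ/2), −sin(θ/2)], [sin(θ/2), cos(θ/2)]]; θ = 3.181, cos(θ/2) ≈ -0.0197024, sin(θ/2) ≈ 0.999806.
With a = amp(|10⟩) = -0.314 and b = amp(|11⟩) = 0.6336:
new amp(|10⟩) = (-0.0197024)·a + (-0.999806)·b = -0.6273
new amp(|11⟩) = (0.999806)·a + (-0.0197024)·b = -0.3264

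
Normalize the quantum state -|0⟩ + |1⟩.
-1/√2|0⟩ + 1/√2|1⟩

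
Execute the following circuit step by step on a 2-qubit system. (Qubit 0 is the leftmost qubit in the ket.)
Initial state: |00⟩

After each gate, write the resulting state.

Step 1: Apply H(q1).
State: 1/√2|00⟩ + 1/√2|01⟩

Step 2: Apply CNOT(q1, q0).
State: 1/√2|00⟩ + 1/√2|11⟩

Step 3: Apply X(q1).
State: 1/√2|01⟩ + 1/√2|10⟩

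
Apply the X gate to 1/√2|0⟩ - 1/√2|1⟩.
-1/√2|0⟩ + 1/√2|1⟩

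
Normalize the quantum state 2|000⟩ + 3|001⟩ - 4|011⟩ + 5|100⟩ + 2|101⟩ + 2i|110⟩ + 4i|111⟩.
0.2265|000⟩ + 0.3397|001⟩ - 0.4529|011⟩ + 0.5661|100⟩ + 0.2265|101⟩ + 0.2265i|110⟩ + 0.4529i|111⟩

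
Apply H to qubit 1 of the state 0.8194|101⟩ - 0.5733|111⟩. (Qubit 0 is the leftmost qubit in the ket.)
0.174|101⟩ + 0.9848|111⟩

H on qubit 1 mixes each pair of kets that differ only in qubit 1: amplitudes (a, b) of (|…0…⟩, |…1…⟩) become ((a + b)/√2, (a − b)/√2). Kets absent from the input have amplitude 0.
(|101⟩, |111⟩): (a, b) = (0.8194, -0.5733) → (0.174, 0.9848)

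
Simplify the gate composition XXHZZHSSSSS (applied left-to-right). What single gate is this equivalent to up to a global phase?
S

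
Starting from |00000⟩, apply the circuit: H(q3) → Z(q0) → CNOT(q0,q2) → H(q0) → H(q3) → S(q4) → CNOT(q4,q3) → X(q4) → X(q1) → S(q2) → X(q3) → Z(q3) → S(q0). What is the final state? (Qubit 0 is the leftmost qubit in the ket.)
-1/√2|01011⟩ - (1/√2)i|11011⟩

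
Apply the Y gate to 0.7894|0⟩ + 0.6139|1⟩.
-0.6139i|0⟩ + 0.7894i|1⟩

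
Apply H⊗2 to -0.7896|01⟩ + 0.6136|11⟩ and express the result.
-0.088|00⟩ + 0.088|01⟩ - 0.7016|10⟩ + 0.7016|11⟩

H⊗2 gives amp(|y⟩) = (1/2) Σ_x (−1)^(x·y) amp(|x⟩), where x·y is the number of positions in which both x and y have a 1.
|00⟩: (-0.7896 + 0.6136)/2 = -0.088
|01⟩: (0.7896 - 0.6136)/2 = 0.088
|10⟩: (-0.7896 - 0.6136)/2 = -0.7016
|11⟩: (0.7896 + 0.6136)/2 = 0.7016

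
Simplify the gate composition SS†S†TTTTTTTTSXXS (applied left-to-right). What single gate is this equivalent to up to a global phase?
S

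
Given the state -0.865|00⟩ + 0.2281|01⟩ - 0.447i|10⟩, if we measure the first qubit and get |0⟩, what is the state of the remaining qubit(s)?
-0.9669|0⟩ + 0.255|1⟩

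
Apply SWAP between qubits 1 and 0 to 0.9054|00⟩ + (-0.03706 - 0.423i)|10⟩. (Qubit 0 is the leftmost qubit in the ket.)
0.9054|00⟩ + (-0.03706 - 0.423i)|01⟩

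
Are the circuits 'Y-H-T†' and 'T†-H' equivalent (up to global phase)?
No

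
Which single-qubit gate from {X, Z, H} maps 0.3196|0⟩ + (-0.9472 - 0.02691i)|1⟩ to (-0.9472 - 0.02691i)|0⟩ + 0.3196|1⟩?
X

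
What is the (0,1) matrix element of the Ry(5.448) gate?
-0.4056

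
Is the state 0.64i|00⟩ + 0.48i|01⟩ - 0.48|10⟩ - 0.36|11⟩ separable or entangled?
Separable

Writing the state as a|00⟩ + b|01⟩ + c|10⟩ + d|11⟩, it is a product state iff ad − bc = 0.
Here (a, b, c, d) = (0.64i, 0.48i, -0.48, -0.36): ad − bc = (0.64i)(-0.36) − (0.48i)(-0.48) = 0, so the state is separable.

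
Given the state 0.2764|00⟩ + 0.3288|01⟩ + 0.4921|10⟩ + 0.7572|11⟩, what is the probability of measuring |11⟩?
0.5734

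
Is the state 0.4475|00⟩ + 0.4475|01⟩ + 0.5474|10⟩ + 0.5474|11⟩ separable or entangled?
Separable

Writing the state as a|00⟩ + b|01⟩ + c|10⟩ + d|11⟩, it is a product state iff ad − bc = 0.
Here (a, b, c, d) = (0.4475, 0.4475, 0.5474, 0.5474): ad − bc = (0.4475)(0.5474) − (0.4475)(0.5474) = 0, so the state is separable.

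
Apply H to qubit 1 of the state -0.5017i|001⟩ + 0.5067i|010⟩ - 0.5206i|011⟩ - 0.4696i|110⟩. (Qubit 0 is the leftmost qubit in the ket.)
0.3583i|000⟩ - 0.7229i|001⟩ - 0.3583i|010⟩ + 0.01336i|011⟩ - 0.3321i|100⟩ + 0.3321i|110⟩

H on qubit 1 mixes each pair of kets that differ only in qubit 1: amplitudes (a, b) of (|…0…⟩, |…1…⟩) become ((a + b)/√2, (a − b)/√2). Kets absent from the input have amplitude 0.
(|000⟩, |010⟩): (a, b) = (0, 0.5067i) → (0.3583i, -0.3583i)
(|001⟩, |011⟩): (a, b) = (-0.5017i, -0.5206i) → (-0.7229i, 0.01336i)
(|100⟩, |110⟩): (a, b) = (0, -0.4696i) → (-0.3321i, 0.3321i)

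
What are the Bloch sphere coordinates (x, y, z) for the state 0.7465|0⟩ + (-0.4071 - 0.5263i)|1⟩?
(-0.6078, -0.7858, 0.1145)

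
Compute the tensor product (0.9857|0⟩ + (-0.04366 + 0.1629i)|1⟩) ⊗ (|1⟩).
0.9857|01⟩ + (-0.04366 + 0.1629i)|11⟩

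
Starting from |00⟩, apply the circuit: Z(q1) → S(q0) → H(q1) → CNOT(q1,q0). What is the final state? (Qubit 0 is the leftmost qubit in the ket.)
1/√2|00⟩ + 1/√2|11⟩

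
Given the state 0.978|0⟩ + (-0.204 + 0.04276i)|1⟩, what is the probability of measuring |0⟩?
0.9565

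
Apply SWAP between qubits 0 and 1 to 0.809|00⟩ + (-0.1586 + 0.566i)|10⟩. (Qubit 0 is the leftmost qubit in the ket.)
0.809|00⟩ + (-0.1586 + 0.566i)|01⟩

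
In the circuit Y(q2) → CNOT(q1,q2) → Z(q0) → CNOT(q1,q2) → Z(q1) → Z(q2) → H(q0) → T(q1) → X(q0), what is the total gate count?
9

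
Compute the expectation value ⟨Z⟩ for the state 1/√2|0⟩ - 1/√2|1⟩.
0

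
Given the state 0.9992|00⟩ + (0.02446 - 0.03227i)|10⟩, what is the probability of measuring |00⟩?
0.9984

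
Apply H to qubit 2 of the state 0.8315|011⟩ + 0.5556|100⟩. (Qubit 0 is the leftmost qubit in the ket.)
0.588|010⟩ - 0.588|011⟩ + 0.3929|100⟩ + 0.3929|101⟩

H on qubit 2 mixes each pair of kets that differ only in qubit 2: amplitudes (a, b) of (|…0…⟩, |…1…⟩) become ((a + b)/√2, (a − b)/√2). Kets absent from the input have amplitude 0.
(|010⟩, |011⟩): (a, b) = (0, 0.8315) → (0.588, -0.588)
(|100⟩, |101⟩): (a, b) = (0.5556, 0) → (0.3929, 0.3929)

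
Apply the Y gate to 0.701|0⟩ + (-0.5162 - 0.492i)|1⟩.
(-0.492 + 0.5162i)|0⟩ + 0.701i|1⟩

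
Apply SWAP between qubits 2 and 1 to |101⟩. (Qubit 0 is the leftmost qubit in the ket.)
|110⟩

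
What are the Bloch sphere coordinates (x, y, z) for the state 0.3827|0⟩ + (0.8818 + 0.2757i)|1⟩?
(0.6749, 0.211, -0.7071)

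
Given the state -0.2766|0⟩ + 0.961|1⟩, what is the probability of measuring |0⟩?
0.07651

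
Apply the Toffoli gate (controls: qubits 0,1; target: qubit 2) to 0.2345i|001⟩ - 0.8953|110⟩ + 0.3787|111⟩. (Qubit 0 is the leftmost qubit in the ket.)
0.2345i|001⟩ + 0.3787|110⟩ - 0.8953|111⟩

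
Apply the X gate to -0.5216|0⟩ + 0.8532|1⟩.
0.8532|0⟩ - 0.5216|1⟩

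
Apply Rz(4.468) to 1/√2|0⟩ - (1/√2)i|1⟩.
(-0.4353 - 0.5572i)|0⟩ + (0.5572 + 0.4353i)|1⟩

Rz(4.468) = [[e^(−iθ/2), 0], [0, e^(iθ/2)]] with e^(±iθ/2) = cos(θ/2) ± i·sin(θ/2); θ = 4.468, cos(θ/2) ≈ -0.615645, sin(θ/2) ≈ 0.788024.
With a = amp(|0⟩) = 1/√2 and b = amp(|1⟩) = -(1/√2)i:
new amp(|0⟩) = (-0.615645 - 0.788024i)·a = (-0.4353 - 0.5572i)
new amp(|1⟩) = (-0.615645 + 0.788024i)·b = (0.5572 + 0.4353i)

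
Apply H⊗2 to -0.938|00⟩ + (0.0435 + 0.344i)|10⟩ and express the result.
(-0.4473 + 0.172i)|00⟩ + (-0.4473 + 0.172i)|01⟩ + (-0.4908 - 0.172i)|10⟩ + (-0.4908 - 0.172i)|11⟩

H⊗2 gives amp(|y⟩) = (1/2) Σ_x (−1)^(x·y) amp(|x⟩), where x·y is the number of positions in which both x and y have a 1.
|00⟩: (-0.938 + (0.0435 + 0.344i))/2 = (-0.4473 + 0.172i)
|01⟩: (-0.938 + (0.0435 + 0.344i))/2 = (-0.4473 + 0.172i)
|10⟩: (-0.938 - (0.0435 + 0.344i))/2 = (-0.4908 - 0.172i)
|11⟩: (-0.938 - (0.0435 + 0.344i))/2 = (-0.4908 - 0.172i)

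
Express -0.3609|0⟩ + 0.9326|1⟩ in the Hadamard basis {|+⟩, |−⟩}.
0.4043|+⟩ - 0.9146|−⟩

With |ψ⟩ = α|0⟩ + β|1⟩, the Hadamard-basis coefficients are ⟨+|ψ⟩ = (α + β)/√2 and ⟨−|ψ⟩ = (α − β)/√2.
Here α = -0.3609, β = 0.9326: (α + β)/√2 = 0.4043, (α − β)/√2 = -0.9146.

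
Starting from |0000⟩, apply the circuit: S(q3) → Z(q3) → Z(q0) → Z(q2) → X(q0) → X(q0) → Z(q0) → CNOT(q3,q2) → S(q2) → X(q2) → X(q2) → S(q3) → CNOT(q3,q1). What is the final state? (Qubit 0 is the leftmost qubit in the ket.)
|0000⟩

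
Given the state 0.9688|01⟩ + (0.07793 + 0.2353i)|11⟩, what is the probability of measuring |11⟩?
0.06144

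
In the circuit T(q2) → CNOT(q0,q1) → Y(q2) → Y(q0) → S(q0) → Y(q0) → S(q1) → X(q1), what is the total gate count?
8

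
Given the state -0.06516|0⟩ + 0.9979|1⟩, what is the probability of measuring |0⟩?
0.004246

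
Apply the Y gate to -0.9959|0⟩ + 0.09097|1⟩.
-0.09097i|0⟩ - 0.9959i|1⟩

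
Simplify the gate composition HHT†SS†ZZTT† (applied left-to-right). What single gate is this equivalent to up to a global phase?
T†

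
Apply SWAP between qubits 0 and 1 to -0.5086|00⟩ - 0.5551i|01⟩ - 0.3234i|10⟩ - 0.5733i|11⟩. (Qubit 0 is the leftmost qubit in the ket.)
-0.5086|00⟩ - 0.3234i|01⟩ - 0.5551i|10⟩ - 0.5733i|11⟩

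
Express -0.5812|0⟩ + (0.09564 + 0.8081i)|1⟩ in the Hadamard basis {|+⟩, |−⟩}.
(-0.3433 + 0.5714i)|+⟩ + (-0.4786 - 0.5714i)|−⟩

With |ψ⟩ = α|0⟩ + β|1⟩, the Hadamard-basis coefficients are ⟨+|ψ⟩ = (α + β)/√2 and ⟨−|ψ⟩ = (α − β)/√2.
Here α = -0.5812, β = (0.09564 + 0.8081i): (α + β)/√2 = (-0.3433 + 0.5714i), (α − β)/√2 = (-0.4786 - 0.5714i).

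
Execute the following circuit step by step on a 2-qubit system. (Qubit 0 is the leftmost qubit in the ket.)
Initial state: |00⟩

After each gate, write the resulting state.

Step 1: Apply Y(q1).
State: i|01⟩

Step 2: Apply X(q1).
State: i|00⟩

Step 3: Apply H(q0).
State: (1/√2)i|00⟩ + (1/√2)i|10⟩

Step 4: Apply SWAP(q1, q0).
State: (1/√2)i|00⟩ + (1/√2)i|01⟩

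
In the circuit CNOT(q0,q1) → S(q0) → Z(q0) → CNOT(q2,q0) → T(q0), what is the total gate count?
5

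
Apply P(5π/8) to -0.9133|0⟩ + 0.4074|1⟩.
-0.9133|0⟩ + (-0.1559 + 0.3764i)|1⟩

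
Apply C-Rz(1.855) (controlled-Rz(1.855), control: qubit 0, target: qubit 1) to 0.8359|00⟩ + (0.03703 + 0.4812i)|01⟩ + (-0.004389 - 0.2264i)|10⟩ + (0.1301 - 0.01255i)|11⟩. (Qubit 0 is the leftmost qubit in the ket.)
0.8359|00⟩ + (0.03703 + 0.4812i)|01⟩ + (-0.1838 - 0.1323i)|10⟩ + (0.08808 + 0.09657i)|11⟩

C-Rz(1.855) leaves the control-|0⟩ kets |00⟩, |01⟩ unchanged and applies Rz(1.855) to qubit 1 on the control-|1⟩ pair (|10⟩, |11⟩).
Rz(1.855) = [[e^(−iθ/2), 0], [0, e^(iθ/2)]] with e^(±iθ/2) = cos(θ/2) ± i·sin(θ/2); θ = 1.855, cos(θ/2) ≈ 0.599836, sin(θ/2) ≈ 0.800123.
With a = amp(|10⟩) = (-0.004389 - 0.2264i) and b = amp(|11⟩) = (0.1301 - 0.01255i):
new amp(|10⟩) = (0.599836 - 0.800123i)·a = (-0.1838 - 0.1323i)
new amp(|11⟩) = (0.599836 + 0.800123i)·b = (0.08808 + 0.09657i)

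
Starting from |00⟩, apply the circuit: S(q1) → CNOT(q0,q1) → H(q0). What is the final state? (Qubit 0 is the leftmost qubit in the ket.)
1/√2|00⟩ + 1/√2|10⟩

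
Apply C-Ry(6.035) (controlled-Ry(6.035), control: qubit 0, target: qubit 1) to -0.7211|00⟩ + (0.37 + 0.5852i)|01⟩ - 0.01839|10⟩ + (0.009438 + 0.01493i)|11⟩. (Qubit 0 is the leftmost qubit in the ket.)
-0.7211|00⟩ + (0.37 + 0.5852i)|01⟩ + (0.01708 - 0.001848i)|10⟩ + (-0.01164 - 0.01482i)|11⟩

C-Ry(6.035) leaves the control-|0⟩ kets |00⟩, |01⟩ unchanged and applies Ry(6.035) to qubit 1 on the control-|1⟩ pair (|10⟩, |11⟩).
Ry(6.035) = [[cos(θ/2), −sin(θ/2)], [sin(θ/2), cos(θ/2)]]; θ = 6.035, cos(θ/2) ≈ -0.99231, sin(θ/2) ≈ 0.123774.
With a = amp(|10⟩) = -0.01839 and b = amp(|11⟩) = (0.009438 + 0.01493i):
new amp(|10⟩) = (-0.99231)·a + (-0.123774)·b = (0.01708 - 0.001848i)
new amp(|11⟩) = (0.123774)·a + (-0.99231)·b = (-0.01164 - 0.01482i)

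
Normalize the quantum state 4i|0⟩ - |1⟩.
0.9701i|0⟩ - 0.2425|1⟩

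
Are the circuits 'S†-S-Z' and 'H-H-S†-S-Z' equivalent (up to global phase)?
Yes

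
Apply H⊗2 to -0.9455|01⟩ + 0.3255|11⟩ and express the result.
-0.31|00⟩ + 0.31|01⟩ - 0.6355|10⟩ + 0.6355|11⟩

H⊗2 gives amp(|y⟩) = (1/2) Σ_x (−1)^(x·y) amp(|x⟩), where x·y is the number of positions in which both x and y have a 1.
|00⟩: (-0.9455 + 0.3255)/2 = -0.31
|01⟩: (0.9455 - 0.3255)/2 = 0.31
|10⟩: (-0.9455 - 0.3255)/2 = -0.6355
|11⟩: (0.9455 + 0.3255)/2 = 0.6355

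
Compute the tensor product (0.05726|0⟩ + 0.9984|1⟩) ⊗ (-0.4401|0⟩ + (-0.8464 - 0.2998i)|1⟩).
-0.0252|00⟩ + (-0.04846 - 0.01717i)|01⟩ - 0.4394|10⟩ + (-0.845 - 0.2993i)|11⟩

amp(|b₁b₂…⟩) = product of the factor amplitudes for bits b₁, b₂, …; only kets whose every factor amplitude is nonzero survive.
|00⟩: (0.05726)(-0.4401) = -0.0252
|01⟩: (0.05726)(-0.8464 - 0.2998i) = (-0.04846 - 0.01717i)
|10⟩: (0.9984)(-0.4401) = -0.4394
|11⟩: (0.9984)(-0.8464 - 0.2998i) = (-0.845 - 0.2993i)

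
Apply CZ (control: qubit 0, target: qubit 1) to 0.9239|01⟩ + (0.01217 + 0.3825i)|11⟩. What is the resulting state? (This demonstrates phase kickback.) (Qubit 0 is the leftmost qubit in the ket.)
0.9239|01⟩ + (-0.01217 - 0.3825i)|11⟩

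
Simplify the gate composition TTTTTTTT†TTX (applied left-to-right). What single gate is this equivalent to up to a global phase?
X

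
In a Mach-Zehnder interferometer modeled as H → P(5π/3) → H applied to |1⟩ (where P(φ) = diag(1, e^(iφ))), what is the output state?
(0.25 + 0.433i)|0⟩ + (0.75 - 0.433i)|1⟩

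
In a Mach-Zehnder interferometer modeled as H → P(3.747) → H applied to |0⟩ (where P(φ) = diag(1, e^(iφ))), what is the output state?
(0.08886 - 0.2845i)|0⟩ + (0.9111 + 0.2845i)|1⟩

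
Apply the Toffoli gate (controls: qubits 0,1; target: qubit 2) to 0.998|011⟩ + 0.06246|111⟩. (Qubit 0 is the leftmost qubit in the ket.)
0.998|011⟩ + 0.06246|110⟩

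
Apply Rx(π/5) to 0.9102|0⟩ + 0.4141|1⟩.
(0.8657 - 0.128i)|0⟩ + (0.3938 - 0.2813i)|1⟩

Rx(π/5) = [[cos(θ/2), −i·sin(θ/2)], [−i·sin(θ/2), cos(θ/2)]]; θ = π/5, cos(θ/2) ≈ 0.951057, sin(θ/2) ≈ 0.309017.
With a = amp(|0⟩) = 0.9102 and b = amp(|1⟩) = 0.4141:
new amp(|0⟩) = (0.951057)·a + (-0.309017i)·b = (0.8657 - 0.128i)
new amp(|1⟩) = (-0.309017i)·a + (0.951057)·b = (0.3938 - 0.2813i)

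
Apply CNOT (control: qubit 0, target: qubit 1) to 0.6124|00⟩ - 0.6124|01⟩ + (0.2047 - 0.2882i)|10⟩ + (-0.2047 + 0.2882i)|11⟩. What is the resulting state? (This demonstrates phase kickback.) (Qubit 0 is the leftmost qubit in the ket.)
0.6124|00⟩ - 0.6124|01⟩ + (-0.2047 + 0.2882i)|10⟩ + (0.2047 - 0.2882i)|11⟩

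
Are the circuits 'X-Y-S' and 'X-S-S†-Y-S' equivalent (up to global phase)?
Yes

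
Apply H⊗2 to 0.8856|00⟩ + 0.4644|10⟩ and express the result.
0.675|00⟩ + 0.675|01⟩ + 0.2106|10⟩ + 0.2106|11⟩

H⊗2 gives amp(|y⟩) = (1/2) Σ_x (−1)^(x·y) amp(|x⟩), where x·y is the number of positions in which both x and y have a 1.
|00⟩: (0.8856 + 0.4644)/2 = 0.675
|01⟩: (0.8856 + 0.4644)/2 = 0.675
|10⟩: (0.8856 - 0.4644)/2 = 0.2106
|11⟩: (0.8856 - 0.4644)/2 = 0.2106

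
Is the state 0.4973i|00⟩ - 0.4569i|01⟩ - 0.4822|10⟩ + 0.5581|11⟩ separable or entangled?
Entangled

Writing the state as a|00⟩ + b|01⟩ + c|10⟩ + d|11⟩, it is a product state iff ad − bc = 0.
Here (a, b, c, d) = (0.4973i, -0.4569i, -0.4822, 0.5581): ad − bc = (0.4973i)(0.5581) − (-0.4569i)(-0.4822) = 0.05723i ≠ 0, so the state is entangled.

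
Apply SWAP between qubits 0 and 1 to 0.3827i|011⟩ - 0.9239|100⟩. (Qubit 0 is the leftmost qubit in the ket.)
-0.9239|010⟩ + 0.3827i|101⟩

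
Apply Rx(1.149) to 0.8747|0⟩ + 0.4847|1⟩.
(0.7343 - 0.2634i)|0⟩ + (0.4069 - 0.4753i)|1⟩

Rx(1.149) = [[cos(θ/2), −i·sin(θ/2)], [−i·sin(θ/2), cos(θ/2)]]; θ = 1.149, cos(θ/2) ≈ 0.839464, sin(θ/2) ≈ 0.543415.
With a = amp(|0⟩) = 0.8747 and b = amp(|1⟩) = 0.4847:
new amp(|0⟩) = (0.839464)·a + (-0.543415i)·b = (0.7343 - 0.2634i)
new amp(|1⟩) = (-0.543415i)·a + (0.839464)·b = (0.4069 - 0.4753i)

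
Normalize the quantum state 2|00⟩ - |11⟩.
0.8944|00⟩ - 1/√5|11⟩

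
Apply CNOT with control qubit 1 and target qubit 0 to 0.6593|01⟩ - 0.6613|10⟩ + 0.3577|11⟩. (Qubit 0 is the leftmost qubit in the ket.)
0.3577|01⟩ - 0.6613|10⟩ + 0.6593|11⟩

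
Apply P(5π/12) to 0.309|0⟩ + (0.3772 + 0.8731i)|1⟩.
0.309|0⟩ + (-0.7457 + 0.5903i)|1⟩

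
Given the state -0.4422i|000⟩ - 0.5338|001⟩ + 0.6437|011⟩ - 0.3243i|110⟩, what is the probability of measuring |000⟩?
0.1955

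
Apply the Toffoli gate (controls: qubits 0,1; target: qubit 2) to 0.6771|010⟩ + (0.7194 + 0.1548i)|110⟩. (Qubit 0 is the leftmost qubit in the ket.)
0.6771|010⟩ + (0.7194 + 0.1548i)|111⟩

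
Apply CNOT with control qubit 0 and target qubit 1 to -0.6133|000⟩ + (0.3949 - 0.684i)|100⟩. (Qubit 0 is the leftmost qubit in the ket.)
-0.6133|000⟩ + (0.3949 - 0.684i)|110⟩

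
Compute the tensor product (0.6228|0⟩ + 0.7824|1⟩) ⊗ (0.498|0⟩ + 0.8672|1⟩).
0.3102|00⟩ + 0.5401|01⟩ + 0.3896|10⟩ + 0.6785|11⟩

amp(|b₁b₂…⟩) = product of the factor amplitudes for bits b₁, b₂, …; only kets whose every factor amplitude is nonzero survive.
|00⟩: (0.6228)(0.498) = 0.3102
|01⟩: (0.6228)(0.8672) = 0.5401
|10⟩: (0.7824)(0.498) = 0.3896
|11⟩: (0.7824)(0.8672) = 0.6785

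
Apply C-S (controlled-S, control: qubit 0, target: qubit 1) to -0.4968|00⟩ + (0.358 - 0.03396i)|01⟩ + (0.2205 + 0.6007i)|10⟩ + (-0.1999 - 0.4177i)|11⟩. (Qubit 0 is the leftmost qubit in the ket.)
-0.4968|00⟩ + (0.358 - 0.03396i)|01⟩ + (0.2205 + 0.6007i)|10⟩ + (0.4177 - 0.1999i)|11⟩

C-S leaves the control-|0⟩ kets |00⟩, |01⟩ unchanged and applies S to qubit 1 on the control-|1⟩ pair (|10⟩, |11⟩).
S = [[1, 0], [0, i]].
With a = amp(|10⟩) = (0.2205 + 0.6007i) and b = amp(|11⟩) = (-0.1999 - 0.4177i):
new amp(|10⟩) = (1)·a = (0.2205 + 0.6007i)
new amp(|11⟩) = (i)·b = (0.4177 - 0.1999i)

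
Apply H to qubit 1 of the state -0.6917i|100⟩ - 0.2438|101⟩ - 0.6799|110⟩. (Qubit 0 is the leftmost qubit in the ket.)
(-0.4808 - 0.4891i)|100⟩ - 0.1724|101⟩ + (0.4808 - 0.4891i)|110⟩ - 0.1724|111⟩

H on qubit 1 mixes each pair of kets that differ only in qubit 1: amplitudes (a, b) of (|…0…⟩, |…1…⟩) become ((a + b)/√2, (a − b)/√2). Kets absent from the input have amplitude 0.
(|100⟩, |110⟩): (a, b) = (-0.6917i, -0.6799) → ((-0.4808 - 0.4891i), (0.4808 - 0.4891i))
(|101⟩, |111⟩): (a, b) = (-0.2438, 0) → (-0.1724, -0.1724)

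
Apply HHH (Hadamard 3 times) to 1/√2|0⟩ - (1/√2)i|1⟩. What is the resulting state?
(1/2 - (1/2)i)|0⟩ + (1/2 + (1/2)i)|1⟩

H² = I, so H^3 = H: a single Hadamard. With (a, b) = (1/√2, -(1/√2)i), H gives ((a + b)/√2, (a − b)/√2) = ((1/2 - (1/2)i), (1/2 + (1/2)i)).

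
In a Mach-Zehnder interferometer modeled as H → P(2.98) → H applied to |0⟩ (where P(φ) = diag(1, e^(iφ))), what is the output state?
(0.006514 + 0.08045i)|0⟩ + (0.9935 - 0.08045i)|1⟩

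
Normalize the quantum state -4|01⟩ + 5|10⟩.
-0.6247|01⟩ + 0.7809|10⟩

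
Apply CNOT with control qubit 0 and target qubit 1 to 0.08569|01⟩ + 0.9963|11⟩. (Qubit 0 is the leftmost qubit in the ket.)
0.08569|01⟩ + 0.9963|10⟩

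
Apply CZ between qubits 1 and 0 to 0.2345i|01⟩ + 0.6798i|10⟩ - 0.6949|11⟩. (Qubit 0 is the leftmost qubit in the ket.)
0.2345i|01⟩ + 0.6798i|10⟩ + 0.6949|11⟩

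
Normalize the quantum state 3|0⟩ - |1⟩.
0.9487|0⟩ - 0.3162|1⟩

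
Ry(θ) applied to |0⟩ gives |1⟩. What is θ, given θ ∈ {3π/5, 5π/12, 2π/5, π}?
π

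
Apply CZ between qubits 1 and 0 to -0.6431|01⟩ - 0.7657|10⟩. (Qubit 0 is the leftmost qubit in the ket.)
-0.6431|01⟩ - 0.7657|10⟩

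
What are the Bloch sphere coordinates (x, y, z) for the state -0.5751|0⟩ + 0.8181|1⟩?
(-0.941, 0, -0.3385)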